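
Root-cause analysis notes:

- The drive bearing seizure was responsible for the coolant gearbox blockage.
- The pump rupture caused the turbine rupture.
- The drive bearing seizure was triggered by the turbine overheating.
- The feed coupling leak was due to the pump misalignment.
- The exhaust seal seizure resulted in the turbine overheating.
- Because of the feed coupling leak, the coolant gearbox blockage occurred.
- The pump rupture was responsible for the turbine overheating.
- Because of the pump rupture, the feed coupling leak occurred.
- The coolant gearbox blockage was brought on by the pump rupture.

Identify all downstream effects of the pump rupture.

the coolant gearbox blockage, the drive bearing seizure, the feed coupling leak, the turbine overheating, the turbine rupture

Direct effects: the turbine rupture, the turbine overheating, the feed coupling leak, the coolant gearbox blockage.
2 steps out: the drive bearing seizure.
Not reachable from it: the pump misalignment, the exhaust seal seizure.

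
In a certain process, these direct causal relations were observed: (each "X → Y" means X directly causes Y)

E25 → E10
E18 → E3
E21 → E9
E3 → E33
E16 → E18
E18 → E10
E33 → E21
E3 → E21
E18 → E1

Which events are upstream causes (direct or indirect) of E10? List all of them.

E16, E18, E25

Immediate causes of E10: E25, E18.
Further upstream: E16.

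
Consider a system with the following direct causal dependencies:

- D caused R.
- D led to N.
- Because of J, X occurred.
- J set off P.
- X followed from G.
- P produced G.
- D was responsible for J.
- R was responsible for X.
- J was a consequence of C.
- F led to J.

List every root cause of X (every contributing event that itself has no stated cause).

C, D, F

Tracing upstream from X: X ← J ← F.
A separate upstream branch: X ← R ← D.
A separate upstream branch: X ← J ← C.
Each of those chain origins has no stated cause.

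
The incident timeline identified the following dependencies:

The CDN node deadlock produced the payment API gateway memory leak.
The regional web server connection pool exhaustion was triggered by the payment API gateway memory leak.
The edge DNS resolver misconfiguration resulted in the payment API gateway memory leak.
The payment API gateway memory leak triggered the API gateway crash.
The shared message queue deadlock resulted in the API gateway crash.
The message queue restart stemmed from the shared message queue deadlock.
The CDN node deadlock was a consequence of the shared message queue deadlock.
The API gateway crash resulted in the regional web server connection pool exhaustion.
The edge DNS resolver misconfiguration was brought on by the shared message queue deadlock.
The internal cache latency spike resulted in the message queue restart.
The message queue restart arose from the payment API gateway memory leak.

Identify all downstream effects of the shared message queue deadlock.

Direct effects: the edge DNS resolver misconfiguration, the CDN node deadlock, the message queue restart, the API gateway crash.
2 steps out: the payment API gateway memory leak, the regional web server connection pool exhaustion.
Not reachable from it: the internal cache latency spike.

the API gateway crash, the CDN node deadlock, the edge DNS resolver misconfiguration, the message queue restart, the payment API gateway memory leak, the regional web server connection pool exhaustion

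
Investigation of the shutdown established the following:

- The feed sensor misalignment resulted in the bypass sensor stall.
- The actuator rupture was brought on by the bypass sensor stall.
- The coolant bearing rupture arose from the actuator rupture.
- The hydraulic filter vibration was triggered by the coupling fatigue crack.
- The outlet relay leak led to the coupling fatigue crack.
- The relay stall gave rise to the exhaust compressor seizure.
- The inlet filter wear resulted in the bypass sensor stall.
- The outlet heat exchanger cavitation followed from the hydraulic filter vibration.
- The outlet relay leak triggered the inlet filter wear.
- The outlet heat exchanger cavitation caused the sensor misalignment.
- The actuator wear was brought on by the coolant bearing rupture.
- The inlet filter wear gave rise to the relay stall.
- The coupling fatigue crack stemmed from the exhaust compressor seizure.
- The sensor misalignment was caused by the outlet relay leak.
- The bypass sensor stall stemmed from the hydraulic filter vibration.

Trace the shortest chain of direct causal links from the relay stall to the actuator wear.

the relay stall → the exhaust compressor seizure → the coupling fatigue crack → the hydraulic filter vibration → the bypass sensor stall → the actuator rupture → the coolant bearing rupture → the actuator wear

the relay stall → the exhaust compressor seizure
the exhaust compressor seizure → the coupling fatigue crack
the coupling fatigue crack → the hydraulic filter vibration
the hydraulic filter vibration → the bypass sensor stall
the bypass sensor stall → the actuator rupture
the actuator rupture → the coolant bearing rupture
the coolant bearing rupture → the actuator wear
Length: 7 steps.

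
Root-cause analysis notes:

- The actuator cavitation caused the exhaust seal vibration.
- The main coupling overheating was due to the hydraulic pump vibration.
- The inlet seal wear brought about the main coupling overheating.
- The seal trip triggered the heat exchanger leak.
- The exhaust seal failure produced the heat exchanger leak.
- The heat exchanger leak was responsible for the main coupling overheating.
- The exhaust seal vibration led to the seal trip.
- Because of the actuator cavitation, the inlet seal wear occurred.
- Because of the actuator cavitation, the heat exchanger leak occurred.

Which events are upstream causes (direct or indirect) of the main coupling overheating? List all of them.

the actuator cavitation, the exhaust seal failure, the exhaust seal vibration, the heat exchanger leak, the hydraulic pump vibration, the inlet seal wear, the seal trip

Immediate causes of the main coupling overheating: the hydraulic pump vibration, the inlet seal wear, the heat exchanger leak.
Further upstream: the actuator cavitation, the exhaust seal vibration, the seal trip, the exhaust seal failure.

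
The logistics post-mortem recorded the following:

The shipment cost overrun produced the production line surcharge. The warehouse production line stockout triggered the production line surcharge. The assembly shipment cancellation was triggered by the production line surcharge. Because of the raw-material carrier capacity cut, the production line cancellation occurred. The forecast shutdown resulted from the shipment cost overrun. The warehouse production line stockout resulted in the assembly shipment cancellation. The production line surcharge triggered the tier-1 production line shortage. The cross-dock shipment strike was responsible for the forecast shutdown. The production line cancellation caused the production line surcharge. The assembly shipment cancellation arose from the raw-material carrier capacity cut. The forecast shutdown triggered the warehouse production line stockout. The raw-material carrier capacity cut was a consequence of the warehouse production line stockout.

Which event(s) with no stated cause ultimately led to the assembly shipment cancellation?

the cross-dock shipment strike, the shipment cost overrun

Tracing upstream from the assembly shipment cancellation: the assembly shipment cancellation ← the production line surcharge ← the shipment cost overrun.
A separate upstream branch: the assembly shipment cancellation ← the warehouse production line stockout ← the forecast shutdown ← the cross-dock shipment strike.
Each of those chain origins has no stated cause.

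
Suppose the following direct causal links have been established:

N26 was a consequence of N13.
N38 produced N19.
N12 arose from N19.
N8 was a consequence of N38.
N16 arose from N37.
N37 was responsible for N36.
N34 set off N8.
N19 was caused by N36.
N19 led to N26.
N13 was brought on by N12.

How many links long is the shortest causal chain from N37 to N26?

3

Shortest chain: N37 → N36 → N19 → N26.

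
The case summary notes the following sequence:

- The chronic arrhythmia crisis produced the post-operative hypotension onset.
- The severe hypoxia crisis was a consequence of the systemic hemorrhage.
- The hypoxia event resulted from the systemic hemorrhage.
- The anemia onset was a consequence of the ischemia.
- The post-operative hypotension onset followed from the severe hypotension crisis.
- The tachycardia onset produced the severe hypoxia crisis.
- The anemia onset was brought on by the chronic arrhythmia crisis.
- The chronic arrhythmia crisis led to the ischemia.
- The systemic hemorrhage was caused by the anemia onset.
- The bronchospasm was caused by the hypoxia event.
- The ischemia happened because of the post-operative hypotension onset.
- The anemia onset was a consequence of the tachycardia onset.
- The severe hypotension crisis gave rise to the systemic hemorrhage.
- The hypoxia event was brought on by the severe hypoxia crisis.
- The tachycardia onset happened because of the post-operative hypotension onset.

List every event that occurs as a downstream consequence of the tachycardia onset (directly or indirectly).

Direct effects: the anemia onset, the severe hypoxia crisis.
2 steps out: the systemic hemorrhage, the hypoxia event.
3 steps out: the bronchospasm.
Not reachable from it: the severe hypotension crisis, the chronic arrhythmia crisis, the post-operative hypotension onset, the ischemia.

the anemia onset, the bronchospasm, the hypoxia event, the severe hypoxia crisis, the systemic hemorrhage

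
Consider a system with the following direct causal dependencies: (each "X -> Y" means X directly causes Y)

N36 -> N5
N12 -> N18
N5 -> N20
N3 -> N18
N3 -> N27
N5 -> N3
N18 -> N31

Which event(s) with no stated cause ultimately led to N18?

N12, N36

Tracing upstream from N18: N18 ← N3 ← N5 ← N36.
A separate upstream branch: N18 ← N12.
Each of those chain origins has no stated cause.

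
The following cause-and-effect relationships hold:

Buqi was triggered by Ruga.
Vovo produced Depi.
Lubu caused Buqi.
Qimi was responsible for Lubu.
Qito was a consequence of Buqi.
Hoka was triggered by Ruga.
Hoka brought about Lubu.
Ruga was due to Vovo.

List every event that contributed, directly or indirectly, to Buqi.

Immediate causes of Buqi: Ruga, Lubu.
Further upstream: Vovo, Hoka, Qimi.

Hoka, Lubu, Qimi, Ruga, Vovo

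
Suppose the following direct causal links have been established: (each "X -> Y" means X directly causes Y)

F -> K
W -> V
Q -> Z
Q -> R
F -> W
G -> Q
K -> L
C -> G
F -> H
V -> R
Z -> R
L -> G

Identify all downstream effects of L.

Direct effects: G.
2 steps out: Q.
3 steps out: Z, R.
Not reachable from it: F, H, K, W, V, C.

G, Q, R, Z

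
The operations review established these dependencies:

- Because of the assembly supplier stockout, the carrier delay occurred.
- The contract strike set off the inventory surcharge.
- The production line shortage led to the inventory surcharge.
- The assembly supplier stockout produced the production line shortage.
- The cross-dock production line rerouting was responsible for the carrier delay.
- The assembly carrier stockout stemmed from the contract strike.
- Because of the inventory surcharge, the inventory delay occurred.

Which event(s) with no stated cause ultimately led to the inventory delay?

the assembly supplier stockout, the contract strike

Tracing upstream from the inventory delay: the inventory delay ← the inventory surcharge ← the contract strike.
A separate upstream branch: the inventory delay ← the inventory surcharge ← the production line shortage ← the assembly supplier stockout.
Each of those chain origins has no stated cause.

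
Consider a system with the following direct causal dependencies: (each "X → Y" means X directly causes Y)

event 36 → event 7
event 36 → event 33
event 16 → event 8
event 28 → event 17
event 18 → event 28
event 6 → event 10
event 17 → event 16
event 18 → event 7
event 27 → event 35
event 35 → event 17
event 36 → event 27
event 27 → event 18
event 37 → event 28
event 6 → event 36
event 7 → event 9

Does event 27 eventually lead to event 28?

Yes

There is a causal chain: event 27 → event 18 → event 28.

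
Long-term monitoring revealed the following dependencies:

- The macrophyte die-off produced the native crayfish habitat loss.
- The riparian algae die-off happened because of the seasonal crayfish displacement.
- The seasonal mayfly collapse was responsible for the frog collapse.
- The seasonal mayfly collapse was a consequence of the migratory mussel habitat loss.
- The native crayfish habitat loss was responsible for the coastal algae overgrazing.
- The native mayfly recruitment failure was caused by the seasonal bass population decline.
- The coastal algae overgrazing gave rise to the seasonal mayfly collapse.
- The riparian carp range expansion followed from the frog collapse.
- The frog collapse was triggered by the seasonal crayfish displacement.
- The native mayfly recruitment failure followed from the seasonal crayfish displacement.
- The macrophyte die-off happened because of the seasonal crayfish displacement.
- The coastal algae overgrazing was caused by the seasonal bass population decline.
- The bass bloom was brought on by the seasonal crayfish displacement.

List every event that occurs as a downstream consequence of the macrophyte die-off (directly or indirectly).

the coastal algae overgrazing, the frog collapse, the native crayfish habitat loss, the riparian carp range expansion, the seasonal mayfly collapse

Direct effects: the native crayfish habitat loss.
2 steps out: the coastal algae overgrazing.
3 steps out: the seasonal mayfly collapse.
4 steps out: the frog collapse.
5 steps out: the riparian carp range expansion.
Not reachable from it: the seasonal crayfish displacement, the bass bloom, the seasonal bass population decline, the native mayfly recruitment failure, the migratory mussel habitat loss, the riparian algae die-off.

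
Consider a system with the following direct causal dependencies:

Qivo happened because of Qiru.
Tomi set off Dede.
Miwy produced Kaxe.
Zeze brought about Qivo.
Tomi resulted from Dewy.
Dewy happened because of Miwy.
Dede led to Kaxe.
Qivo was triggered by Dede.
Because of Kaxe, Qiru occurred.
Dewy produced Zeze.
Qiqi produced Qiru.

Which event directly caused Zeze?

Upstream contributors include Miwy, but only Dewy feeds directly into Zeze.

Dewy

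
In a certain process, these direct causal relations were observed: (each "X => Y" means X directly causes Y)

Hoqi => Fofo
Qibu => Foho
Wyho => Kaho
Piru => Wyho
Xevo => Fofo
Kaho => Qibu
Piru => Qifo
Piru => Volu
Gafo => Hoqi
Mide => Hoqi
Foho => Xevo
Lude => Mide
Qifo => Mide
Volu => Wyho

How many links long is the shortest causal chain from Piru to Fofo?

Shortest chain: Piru → Qifo → Mide → Hoqi → Fofo.

4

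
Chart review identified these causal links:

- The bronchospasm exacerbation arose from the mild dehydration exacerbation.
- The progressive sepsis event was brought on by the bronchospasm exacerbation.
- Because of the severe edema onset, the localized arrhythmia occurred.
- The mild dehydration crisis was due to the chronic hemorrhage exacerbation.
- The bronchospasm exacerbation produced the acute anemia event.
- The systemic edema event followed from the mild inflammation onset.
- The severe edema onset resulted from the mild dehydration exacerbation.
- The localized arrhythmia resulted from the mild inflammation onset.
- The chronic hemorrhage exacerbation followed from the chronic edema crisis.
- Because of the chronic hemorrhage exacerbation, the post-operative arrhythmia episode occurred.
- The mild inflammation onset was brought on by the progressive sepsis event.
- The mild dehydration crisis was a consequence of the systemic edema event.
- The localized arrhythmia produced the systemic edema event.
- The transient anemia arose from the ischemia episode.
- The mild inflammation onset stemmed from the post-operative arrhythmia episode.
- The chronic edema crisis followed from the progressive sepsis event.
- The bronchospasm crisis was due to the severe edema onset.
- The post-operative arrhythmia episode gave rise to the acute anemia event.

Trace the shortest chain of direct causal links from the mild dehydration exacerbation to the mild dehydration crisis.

the mild dehydration exacerbation → the severe edema onset → the localized arrhythmia → the systemic edema event → the mild dehydration crisis

the mild dehydration exacerbation → the severe edema onset
the severe edema onset → the localized arrhythmia
the localized arrhythmia → the systemic edema event
the systemic edema event → the mild dehydration crisis
Length: 4 steps.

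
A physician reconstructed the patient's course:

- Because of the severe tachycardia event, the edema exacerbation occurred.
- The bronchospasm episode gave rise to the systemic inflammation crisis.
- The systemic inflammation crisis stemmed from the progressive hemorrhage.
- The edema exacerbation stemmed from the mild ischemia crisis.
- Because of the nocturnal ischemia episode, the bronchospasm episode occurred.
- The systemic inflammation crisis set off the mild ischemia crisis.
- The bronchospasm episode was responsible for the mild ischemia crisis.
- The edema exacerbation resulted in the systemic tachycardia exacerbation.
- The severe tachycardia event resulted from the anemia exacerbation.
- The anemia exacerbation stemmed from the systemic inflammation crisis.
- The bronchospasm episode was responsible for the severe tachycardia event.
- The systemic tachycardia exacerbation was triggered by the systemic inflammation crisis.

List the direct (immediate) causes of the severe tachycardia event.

Upstream contributors include the nocturnal ischemia episode, the systemic inflammation crisis, the progressive hemorrhage, but only the anemia exacerbation, the bronchospasm episode feed directly into the severe tachycardia event.

the anemia exacerbation, the bronchospasm episode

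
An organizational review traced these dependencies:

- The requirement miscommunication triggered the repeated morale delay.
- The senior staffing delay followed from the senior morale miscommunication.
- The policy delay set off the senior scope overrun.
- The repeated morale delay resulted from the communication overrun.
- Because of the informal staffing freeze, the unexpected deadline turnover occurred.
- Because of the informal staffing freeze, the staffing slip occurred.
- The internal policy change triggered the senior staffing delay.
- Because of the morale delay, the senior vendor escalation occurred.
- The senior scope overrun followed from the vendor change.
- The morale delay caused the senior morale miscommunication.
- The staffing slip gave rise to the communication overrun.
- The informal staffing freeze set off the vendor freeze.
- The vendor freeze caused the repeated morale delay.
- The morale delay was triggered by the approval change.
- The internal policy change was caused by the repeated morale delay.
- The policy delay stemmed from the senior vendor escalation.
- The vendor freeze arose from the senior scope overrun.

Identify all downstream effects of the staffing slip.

Direct effects: the communication overrun.
2 steps out: the repeated morale delay.
3 steps out: the internal policy change.
4 steps out: the senior staffing delay.
Not reachable from it: the approval change, the morale delay, the vendor change, the senior vendor escalation, the informal staffing freeze, the policy delay, the senior scope overrun, the requirement miscommunication, the vendor freeze, the unexpected deadline turnover, the senior morale miscommunication.

the communication overrun, the internal policy change, the repeated morale delay, the senior staffing delay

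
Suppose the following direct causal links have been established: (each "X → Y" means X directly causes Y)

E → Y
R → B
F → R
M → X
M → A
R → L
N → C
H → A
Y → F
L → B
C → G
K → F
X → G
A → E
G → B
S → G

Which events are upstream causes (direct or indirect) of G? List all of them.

Immediate causes of G: C, S, X.
Further upstream: M, N.

C, M, N, S, X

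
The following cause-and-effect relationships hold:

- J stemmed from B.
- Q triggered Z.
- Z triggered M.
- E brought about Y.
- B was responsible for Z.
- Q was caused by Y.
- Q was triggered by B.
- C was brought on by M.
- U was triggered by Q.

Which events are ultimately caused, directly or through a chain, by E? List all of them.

C, M, Q, U, Y, Z

Direct effects: Y.
2 steps out: Q.
3 steps out: U, Z.
4 steps out: M.
5 steps out: C.
Not reachable from it: B, J.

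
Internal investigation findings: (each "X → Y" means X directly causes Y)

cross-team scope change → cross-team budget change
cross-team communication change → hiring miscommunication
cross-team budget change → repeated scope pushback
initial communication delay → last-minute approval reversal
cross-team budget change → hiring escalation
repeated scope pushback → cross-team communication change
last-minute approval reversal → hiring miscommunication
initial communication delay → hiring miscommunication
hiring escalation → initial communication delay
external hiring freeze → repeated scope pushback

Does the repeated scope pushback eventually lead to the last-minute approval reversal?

The repeated scope pushback leads to the cross-team communication change, the hiring miscommunication; the last-minute approval reversal is not among them.

No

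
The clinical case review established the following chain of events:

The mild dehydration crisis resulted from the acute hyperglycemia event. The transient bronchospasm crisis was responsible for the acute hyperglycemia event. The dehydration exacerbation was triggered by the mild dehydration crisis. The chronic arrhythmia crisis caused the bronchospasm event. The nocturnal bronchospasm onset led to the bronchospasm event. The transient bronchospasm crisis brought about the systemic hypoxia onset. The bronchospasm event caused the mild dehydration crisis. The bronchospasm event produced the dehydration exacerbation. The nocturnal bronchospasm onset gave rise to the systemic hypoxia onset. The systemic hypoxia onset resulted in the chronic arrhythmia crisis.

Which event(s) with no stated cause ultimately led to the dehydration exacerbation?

the nocturnal bronchospasm onset, the transient bronchospasm crisis

Tracing upstream from the dehydration exacerbation: the dehydration exacerbation ← the mild dehydration crisis ← the acute hyperglycemia event ← the transient bronchospasm crisis.
A separate upstream branch: the dehydration exacerbation ← the bronchospasm event ← the nocturnal bronchospasm onset.
Each of those chain origins has no stated cause.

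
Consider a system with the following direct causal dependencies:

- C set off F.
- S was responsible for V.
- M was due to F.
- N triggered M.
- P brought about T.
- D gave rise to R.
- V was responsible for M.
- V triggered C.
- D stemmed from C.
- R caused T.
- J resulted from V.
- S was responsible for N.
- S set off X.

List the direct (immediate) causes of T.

P, R

Upstream contributors include S, V, C, D, but only P, R feed directly into T.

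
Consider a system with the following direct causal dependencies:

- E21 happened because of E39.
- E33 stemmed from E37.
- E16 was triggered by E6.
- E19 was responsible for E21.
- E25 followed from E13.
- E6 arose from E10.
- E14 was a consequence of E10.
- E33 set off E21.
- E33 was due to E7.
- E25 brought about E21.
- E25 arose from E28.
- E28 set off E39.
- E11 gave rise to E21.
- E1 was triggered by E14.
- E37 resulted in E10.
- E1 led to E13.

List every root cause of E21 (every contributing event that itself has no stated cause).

Tracing upstream from E21: E21 ← E33 ← E37.
A separate upstream branch: E21 ← E39 ← E28.
A separate upstream branch: E21 ← E33 ← E7.
A separate upstream branch: E21 ← E19.
A separate upstream branch: E21 ← E11.
Each of those chain origins has no stated cause.

E11, E19, E28, E37, E7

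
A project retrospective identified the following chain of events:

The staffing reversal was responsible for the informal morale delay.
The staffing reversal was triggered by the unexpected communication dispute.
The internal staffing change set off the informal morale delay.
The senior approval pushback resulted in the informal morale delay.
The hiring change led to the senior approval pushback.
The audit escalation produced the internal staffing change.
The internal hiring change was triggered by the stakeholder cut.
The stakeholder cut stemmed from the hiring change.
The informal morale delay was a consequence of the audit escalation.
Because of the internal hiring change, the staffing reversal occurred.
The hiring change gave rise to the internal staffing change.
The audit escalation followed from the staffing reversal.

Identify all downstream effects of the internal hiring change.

Direct effects: the staffing reversal.
2 steps out: the audit escalation, the informal morale delay.
3 steps out: the internal staffing change.
Not reachable from it: the hiring change, the stakeholder cut, the senior approval pushback, the unexpected communication dispute.

the audit escalation, the informal morale delay, the internal staffing change, the staffing reversal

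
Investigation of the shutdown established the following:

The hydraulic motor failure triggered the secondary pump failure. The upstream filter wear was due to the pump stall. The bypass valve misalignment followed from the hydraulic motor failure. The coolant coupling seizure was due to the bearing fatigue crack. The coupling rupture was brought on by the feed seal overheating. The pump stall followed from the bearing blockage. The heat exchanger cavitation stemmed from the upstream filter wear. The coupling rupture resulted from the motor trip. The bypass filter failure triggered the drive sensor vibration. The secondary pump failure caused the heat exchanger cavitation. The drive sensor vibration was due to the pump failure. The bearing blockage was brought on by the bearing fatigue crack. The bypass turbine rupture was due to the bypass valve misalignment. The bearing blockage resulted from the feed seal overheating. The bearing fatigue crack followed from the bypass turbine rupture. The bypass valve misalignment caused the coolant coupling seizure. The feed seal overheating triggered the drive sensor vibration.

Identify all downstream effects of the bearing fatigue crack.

Direct effects: the coolant coupling seizure, the bearing blockage.
2 steps out: the pump stall.
3 steps out: the upstream filter wear.
4 steps out: the heat exchanger cavitation.
Not reachable from it: the hydraulic motor failure, the bypass valve misalignment, the bypass turbine rupture, the secondary pump failure, the pump failure, the feed seal overheating, the motor trip, the coupling rupture, the bypass filter failure, the drive sensor vibration.

the bearing blockage, the coolant coupling seizure, the heat exchanger cavitation, the pump stall, the upstream filter wear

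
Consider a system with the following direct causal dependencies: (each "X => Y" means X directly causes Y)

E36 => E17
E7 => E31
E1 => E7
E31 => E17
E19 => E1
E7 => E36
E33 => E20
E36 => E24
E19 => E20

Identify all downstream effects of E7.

E17, E24, E31, E36

Direct effects: E36, E31.
2 steps out: E24, E17.
Not reachable from it: E19, E1, E20, E33.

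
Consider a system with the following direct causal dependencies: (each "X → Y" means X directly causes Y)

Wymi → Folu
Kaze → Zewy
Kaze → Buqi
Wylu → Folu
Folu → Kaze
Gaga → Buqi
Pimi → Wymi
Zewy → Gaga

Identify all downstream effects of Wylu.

Direct effects: Folu.
2 steps out: Kaze.
3 steps out: Zewy, Buqi.
4 steps out: Gaga.
Not reachable from it: Pimi, Wymi.

Buqi, Folu, Gaga, Kaze, Zewy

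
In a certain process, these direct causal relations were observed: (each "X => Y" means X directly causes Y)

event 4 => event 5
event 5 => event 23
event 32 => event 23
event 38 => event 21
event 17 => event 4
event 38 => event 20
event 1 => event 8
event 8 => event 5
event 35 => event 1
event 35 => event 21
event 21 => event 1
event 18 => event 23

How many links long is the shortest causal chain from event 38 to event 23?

5

Shortest chain: event 38 → event 21 → event 1 → event 8 → event 5 → event 23.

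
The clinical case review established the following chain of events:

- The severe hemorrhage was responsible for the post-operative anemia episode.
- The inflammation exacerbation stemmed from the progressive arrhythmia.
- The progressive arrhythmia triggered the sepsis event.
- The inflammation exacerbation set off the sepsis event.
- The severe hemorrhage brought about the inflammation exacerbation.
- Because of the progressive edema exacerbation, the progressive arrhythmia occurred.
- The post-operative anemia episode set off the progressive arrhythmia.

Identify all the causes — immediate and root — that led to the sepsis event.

the inflammation exacerbation, the post-operative anemia episode, the progressive arrhythmia, the progressive edema exacerbation, the severe hemorrhage

Immediate causes of the sepsis event: the progressive arrhythmia, the inflammation exacerbation.
Further upstream: the progressive edema exacerbation, the severe hemorrhage, the post-operative anemia episode.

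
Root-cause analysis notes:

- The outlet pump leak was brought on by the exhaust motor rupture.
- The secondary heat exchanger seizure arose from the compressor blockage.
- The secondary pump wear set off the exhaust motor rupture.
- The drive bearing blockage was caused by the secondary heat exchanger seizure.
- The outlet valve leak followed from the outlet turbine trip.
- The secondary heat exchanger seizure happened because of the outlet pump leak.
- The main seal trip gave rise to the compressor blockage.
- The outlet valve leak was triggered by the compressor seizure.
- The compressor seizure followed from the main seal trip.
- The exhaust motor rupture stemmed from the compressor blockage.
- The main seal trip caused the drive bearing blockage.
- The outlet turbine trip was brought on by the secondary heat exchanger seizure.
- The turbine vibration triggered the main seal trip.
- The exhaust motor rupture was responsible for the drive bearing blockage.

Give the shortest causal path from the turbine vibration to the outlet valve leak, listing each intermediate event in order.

the turbine vibration → the main seal trip → the compressor seizure → the outlet valve leak

the turbine vibration → the main seal trip
the main seal trip → the compressor seizure
the compressor seizure → the outlet valve leak
Length: 3 steps.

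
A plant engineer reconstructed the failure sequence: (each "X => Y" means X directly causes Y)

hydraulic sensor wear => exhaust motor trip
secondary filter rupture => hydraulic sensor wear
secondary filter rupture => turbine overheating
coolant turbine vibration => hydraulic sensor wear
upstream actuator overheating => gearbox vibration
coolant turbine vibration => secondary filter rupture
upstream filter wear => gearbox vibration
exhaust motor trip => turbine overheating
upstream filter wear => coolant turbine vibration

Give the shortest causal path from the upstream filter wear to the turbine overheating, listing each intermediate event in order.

the upstream filter wear → the coolant turbine vibration
the coolant turbine vibration → the secondary filter rupture
the secondary filter rupture → the turbine overheating
Length: 3 steps.

the upstream filter wear → the coolant turbine vibration → the secondary filter rupture → the turbine overheating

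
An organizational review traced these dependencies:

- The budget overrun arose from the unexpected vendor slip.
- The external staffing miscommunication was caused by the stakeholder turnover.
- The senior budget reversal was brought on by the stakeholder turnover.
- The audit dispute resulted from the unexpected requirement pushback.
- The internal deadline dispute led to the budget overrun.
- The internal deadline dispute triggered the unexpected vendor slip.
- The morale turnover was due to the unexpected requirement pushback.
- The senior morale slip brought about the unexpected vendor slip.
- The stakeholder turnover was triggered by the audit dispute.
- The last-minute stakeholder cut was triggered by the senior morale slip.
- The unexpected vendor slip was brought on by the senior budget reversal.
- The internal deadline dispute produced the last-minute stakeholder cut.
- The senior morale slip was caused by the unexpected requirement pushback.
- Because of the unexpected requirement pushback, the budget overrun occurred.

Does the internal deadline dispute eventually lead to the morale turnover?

The internal deadline dispute leads to the unexpected vendor slip, the last-minute stakeholder cut, the budget overrun; the morale turnover is not among them.

No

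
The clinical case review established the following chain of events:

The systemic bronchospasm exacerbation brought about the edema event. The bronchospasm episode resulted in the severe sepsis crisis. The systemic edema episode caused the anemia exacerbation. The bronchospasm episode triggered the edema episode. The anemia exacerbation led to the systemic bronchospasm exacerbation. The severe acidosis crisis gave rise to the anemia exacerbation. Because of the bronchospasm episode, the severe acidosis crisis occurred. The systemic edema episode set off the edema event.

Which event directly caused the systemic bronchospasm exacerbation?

the anemia exacerbation

Upstream contributors include the bronchospasm episode, the systemic edema episode, the severe acidosis crisis, but only the anemia exacerbation feeds directly into the systemic bronchospasm exacerbation.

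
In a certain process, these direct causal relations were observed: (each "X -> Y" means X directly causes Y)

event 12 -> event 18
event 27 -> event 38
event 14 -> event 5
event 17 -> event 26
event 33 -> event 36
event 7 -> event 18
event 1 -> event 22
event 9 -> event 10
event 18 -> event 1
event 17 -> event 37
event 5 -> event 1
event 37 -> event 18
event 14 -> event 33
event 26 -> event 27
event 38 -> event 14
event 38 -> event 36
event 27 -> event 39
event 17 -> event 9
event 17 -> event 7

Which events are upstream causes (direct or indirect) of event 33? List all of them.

event 14, event 17, event 26, event 27, event 38

Immediate cause of event 33: event 14.
Further upstream: event 17, event 26, event 27, event 38.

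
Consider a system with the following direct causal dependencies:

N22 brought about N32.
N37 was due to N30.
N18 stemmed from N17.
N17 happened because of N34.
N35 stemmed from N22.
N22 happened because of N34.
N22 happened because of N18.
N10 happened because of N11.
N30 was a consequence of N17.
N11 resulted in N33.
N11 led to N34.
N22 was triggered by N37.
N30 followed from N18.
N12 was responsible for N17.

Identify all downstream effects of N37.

N22, N32, N35

Direct effects: N22.
2 steps out: N32, N35.
Not reachable from it: N11, N33, N10, N34, N17, N18, N30, N12.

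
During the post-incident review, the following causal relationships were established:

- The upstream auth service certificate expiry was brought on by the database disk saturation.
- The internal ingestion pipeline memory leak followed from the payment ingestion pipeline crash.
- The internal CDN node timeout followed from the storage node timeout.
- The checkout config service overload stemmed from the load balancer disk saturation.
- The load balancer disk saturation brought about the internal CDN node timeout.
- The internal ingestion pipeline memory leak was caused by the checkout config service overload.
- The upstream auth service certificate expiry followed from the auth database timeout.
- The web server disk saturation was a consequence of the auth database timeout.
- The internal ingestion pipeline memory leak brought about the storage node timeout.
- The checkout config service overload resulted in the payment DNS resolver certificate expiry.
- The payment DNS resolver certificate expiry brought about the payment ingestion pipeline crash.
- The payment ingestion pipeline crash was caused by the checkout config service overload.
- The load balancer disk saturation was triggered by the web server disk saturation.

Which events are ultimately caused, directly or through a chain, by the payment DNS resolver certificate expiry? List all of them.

Direct effects: the payment ingestion pipeline crash.
2 steps out: the internal ingestion pipeline memory leak.
3 steps out: the storage node timeout.
4 steps out: the internal CDN node timeout.
Not reachable from it: the auth database timeout, the upstream auth service certificate expiry, the web server disk saturation, the load balancer disk saturation, the checkout config service overload, the database disk saturation.

the internal CDN node timeout, the internal ingestion pipeline memory leak, the payment ingestion pipeline crash, the storage node timeout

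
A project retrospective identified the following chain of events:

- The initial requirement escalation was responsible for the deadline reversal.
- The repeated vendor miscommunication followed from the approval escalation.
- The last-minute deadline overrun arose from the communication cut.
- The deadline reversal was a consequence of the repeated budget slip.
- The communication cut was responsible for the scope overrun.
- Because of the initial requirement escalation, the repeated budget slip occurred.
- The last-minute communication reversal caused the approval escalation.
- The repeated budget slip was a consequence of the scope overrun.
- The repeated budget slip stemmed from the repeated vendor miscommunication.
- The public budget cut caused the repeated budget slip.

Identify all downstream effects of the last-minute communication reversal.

Direct effects: the approval escalation.
2 steps out: the repeated vendor miscommunication.
3 steps out: the repeated budget slip.
4 steps out: the deadline reversal.
Not reachable from it: the communication cut, the last-minute deadline overrun, the public budget cut, the scope overrun, the initial requirement escalation.

the approval escalation, the deadline reversal, the repeated budget slip, the repeated vendor miscommunication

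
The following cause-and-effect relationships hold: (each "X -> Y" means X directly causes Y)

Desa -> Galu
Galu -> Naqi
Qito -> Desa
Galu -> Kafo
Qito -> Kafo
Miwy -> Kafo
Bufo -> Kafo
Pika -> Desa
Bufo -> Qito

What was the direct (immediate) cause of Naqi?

Upstream contributors include Pika, Bufo, Qito, Desa, but only Galu feeds directly into Naqi.

Galu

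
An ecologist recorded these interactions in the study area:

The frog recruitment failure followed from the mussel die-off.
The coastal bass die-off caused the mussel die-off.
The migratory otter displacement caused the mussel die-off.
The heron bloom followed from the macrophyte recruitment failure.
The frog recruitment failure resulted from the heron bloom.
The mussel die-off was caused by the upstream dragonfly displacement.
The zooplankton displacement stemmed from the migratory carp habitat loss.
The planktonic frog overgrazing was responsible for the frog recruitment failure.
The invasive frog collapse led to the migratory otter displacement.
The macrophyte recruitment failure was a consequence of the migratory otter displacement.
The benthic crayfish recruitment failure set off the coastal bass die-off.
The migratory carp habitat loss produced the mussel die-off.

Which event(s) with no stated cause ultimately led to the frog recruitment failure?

Tracing upstream from the frog recruitment failure: the frog recruitment failure ← the mussel die-off ← the upstream dragonfly displacement.
A separate upstream branch: the frog recruitment failure ← the mussel die-off ← the migratory carp habitat loss.
A separate upstream branch: the frog recruitment failure ← the mussel die-off ← the coastal bass die-off ← the benthic crayfish recruitment failure.
A separate upstream branch: the frog recruitment failure ← the mussel die-off ← the migratory otter displacement ← the invasive frog collapse.
A separate upstream branch: the frog recruitment failure ← the planktonic frog overgrazing.
Each of those chain origins has no stated cause.

the benthic crayfish recruitment failure, the invasive frog collapse, the migratory carp habitat loss, the planktonic frog overgrazing, the upstream dragonfly displacement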